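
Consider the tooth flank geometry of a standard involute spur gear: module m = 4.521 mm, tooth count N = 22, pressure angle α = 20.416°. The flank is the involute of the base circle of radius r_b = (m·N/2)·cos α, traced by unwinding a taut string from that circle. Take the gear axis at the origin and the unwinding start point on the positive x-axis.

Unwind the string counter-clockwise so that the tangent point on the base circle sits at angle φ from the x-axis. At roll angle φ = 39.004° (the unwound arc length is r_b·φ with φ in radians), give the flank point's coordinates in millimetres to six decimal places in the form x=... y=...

x=56.187116 y=4.677670

pitch radius r_p = m·N/2 = 4.521·22/2 = 49.731000
base radius r_b = r_p·cos α = 49.731000·cos 20.416° = 46.607128
roll angle φ = 39.004° = 0.68074822 rad
x = r_b·(cos φ + φ·sin φ) = 46.607128·(0.77710202 + 0.68074822·0.62937464) = 56.187116
y = r_b·(sin φ − φ·cos φ) = 46.607128·(0.62937464 − 0.68074822·0.77710202) = 4.677670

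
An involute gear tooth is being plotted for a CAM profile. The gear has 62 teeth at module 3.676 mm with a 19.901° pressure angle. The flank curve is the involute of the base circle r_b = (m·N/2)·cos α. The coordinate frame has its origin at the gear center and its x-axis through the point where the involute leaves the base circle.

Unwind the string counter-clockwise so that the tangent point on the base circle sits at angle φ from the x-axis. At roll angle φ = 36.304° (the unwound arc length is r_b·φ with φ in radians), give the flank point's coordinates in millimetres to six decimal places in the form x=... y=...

pitch radius r_p = m·N/2 = 3.676·62/2 = 113.956000
base radius r_b = r_p·cos α = 113.956000·cos 19.901° = 107.150797
roll angle φ = 36.304° = 0.63362433 rad
x = r_b·(cos φ + φ·sin φ) = 107.150797·(0.80588695 + 0.63362433·0.59206944) = 126.549008
y = r_b·(sin φ − φ·cos φ) = 107.150797·(0.59206944 − 0.63362433·0.80588695) = 8.726346

x=126.549008 y=8.726346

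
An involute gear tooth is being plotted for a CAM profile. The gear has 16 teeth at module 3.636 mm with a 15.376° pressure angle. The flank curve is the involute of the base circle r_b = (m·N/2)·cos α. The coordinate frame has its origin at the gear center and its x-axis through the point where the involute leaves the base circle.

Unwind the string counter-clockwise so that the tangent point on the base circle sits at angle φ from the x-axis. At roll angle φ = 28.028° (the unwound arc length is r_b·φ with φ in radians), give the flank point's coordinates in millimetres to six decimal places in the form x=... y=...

x=31.204511 y=1.068422

pitch radius r_p = m·N/2 = 3.636·16/2 = 29.088000
base radius r_b = r_p·cos α = 29.088000·cos 15.376° = 28.046840
roll angle φ = 28.028° = 0.48918088 rad
x = r_b·(cos φ + φ·sin φ) = 28.046840·(0.88271806 + 0.48918088·0.46990300) = 31.204511
y = r_b·(sin φ − φ·cos φ) = 28.046840·(0.46990300 − 0.48918088·0.88271806) = 1.068422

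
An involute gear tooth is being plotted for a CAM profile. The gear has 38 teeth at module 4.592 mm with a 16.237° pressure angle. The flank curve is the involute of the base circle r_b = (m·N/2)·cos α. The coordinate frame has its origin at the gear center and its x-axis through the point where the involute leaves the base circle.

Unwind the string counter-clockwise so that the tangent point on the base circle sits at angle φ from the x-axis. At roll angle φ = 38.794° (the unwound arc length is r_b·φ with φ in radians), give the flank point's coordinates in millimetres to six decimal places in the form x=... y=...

pitch radius r_p = m·N/2 = 4.592·38/2 = 87.248000
base radius r_b = r_p·cos α = 87.248000·cos 16.237° = 83.767967
roll angle φ = 38.794° = 0.67708303 rad
x = r_b·(cos φ + φ·sin φ) = 83.767967·(0.77940358 + 0.67708303·0.62652220) = 100.824057
y = r_b·(sin φ − φ·cos φ) = 83.767967·(0.62652220 − 0.67708303·0.77940358) = 8.276381

x=100.824057 y=8.276381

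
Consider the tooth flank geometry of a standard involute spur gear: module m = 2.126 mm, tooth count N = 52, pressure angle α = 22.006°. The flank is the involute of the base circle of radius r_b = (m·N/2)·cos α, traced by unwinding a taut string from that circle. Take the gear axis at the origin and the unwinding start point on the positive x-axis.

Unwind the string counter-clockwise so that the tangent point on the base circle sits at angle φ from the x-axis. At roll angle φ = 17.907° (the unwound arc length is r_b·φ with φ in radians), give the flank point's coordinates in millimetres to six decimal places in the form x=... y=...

x=53.691019 y=0.516435

pitch radius r_p = m·N/2 = 2.126·52/2 = 55.276000
base radius r_b = r_p·cos α = 55.276000·cos 22.006° = 51.248846
roll angle φ = 17.907° = 0.31253611 rad
x = r_b·(cos φ + φ·sin φ) = 51.248846·(0.95155685 + 0.31253611·0.30747287) = 53.691019
y = r_b·(sin φ − φ·cos φ) = 51.248846·(0.30747287 − 0.31253611·0.95155685) = 0.516435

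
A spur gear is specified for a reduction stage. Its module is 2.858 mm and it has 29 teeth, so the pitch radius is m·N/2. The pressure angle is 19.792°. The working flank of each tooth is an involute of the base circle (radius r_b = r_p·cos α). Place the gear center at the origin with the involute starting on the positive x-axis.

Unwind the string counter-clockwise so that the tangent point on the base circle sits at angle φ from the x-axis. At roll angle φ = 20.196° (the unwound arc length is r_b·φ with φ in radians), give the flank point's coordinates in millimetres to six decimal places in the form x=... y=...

x=41.340653 y=0.562196

pitch radius r_p = m·N/2 = 2.858·29/2 = 41.441000
base radius r_b = r_p·cos α = 41.441000·cos 19.792° = 38.993000
roll angle φ = 20.196° = 0.35248670 rad
x = r_b·(cos φ + φ·sin φ) = 38.993000·(0.93851713 + 0.35248670·0.34523268) = 41.340653
y = r_b·(sin φ − φ·cos φ) = 38.993000·(0.34523268 − 0.35248670·0.93851713) = 0.562196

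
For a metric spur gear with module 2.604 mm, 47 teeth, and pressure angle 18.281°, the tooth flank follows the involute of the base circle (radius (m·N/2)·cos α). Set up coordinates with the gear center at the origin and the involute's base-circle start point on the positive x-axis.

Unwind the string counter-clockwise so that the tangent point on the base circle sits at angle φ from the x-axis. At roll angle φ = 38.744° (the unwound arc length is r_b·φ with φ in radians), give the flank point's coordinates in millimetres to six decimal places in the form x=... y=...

x=69.909689 y=5.719413

pitch radius r_p = m·N/2 = 2.604·47/2 = 61.194000
base radius r_b = r_p·cos α = 61.194000·cos 18.281° = 58.105511
roll angle φ = 38.744° = 0.67621037 rad
x = r_b·(cos φ + φ·sin φ) = 58.105511·(0.77995003 + 0.67621037·0.62584180) = 69.909689
y = r_b·(sin φ − φ·cos φ) = 58.105511·(0.62584180 − 0.67621037·0.77995003) = 5.719413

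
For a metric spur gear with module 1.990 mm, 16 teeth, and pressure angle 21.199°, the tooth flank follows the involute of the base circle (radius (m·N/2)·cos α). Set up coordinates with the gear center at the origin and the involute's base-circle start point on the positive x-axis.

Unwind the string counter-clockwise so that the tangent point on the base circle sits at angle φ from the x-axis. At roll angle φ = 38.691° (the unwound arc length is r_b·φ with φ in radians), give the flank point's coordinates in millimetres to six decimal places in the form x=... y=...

x=17.850761 y=1.455186

pitch radius r_p = m·N/2 = 1.990·16/2 = 15.920000
base radius r_b = r_p·cos α = 15.920000·cos 21.199° = 14.842695
roll angle φ = 38.691° = 0.67528534 rad
x = r_b·(cos φ + φ·sin φ) = 14.842695·(0.78052861 + 0.67528534·0.62512006) = 17.850761
y = r_b·(sin φ − φ·cos φ) = 14.842695·(0.62512006 − 0.67528534·0.78052861) = 1.455186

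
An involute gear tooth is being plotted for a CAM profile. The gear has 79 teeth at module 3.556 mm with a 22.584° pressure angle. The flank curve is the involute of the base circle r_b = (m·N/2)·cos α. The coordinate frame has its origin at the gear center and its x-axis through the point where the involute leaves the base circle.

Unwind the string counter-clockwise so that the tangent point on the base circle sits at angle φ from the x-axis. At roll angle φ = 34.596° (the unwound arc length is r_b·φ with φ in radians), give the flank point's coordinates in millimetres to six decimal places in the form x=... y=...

pitch radius r_p = m·N/2 = 3.556·79/2 = 140.462000
base radius r_b = r_p·cos α = 140.462000·cos 22.584° = 129.691022
roll angle φ = 34.596° = 0.60381411 rad
x = r_b·(cos φ + φ·sin φ) = 129.691022·(0.82317601 + 0.60381411·0.56778628) = 151.221466
y = r_b·(sin φ − φ·cos φ) = 129.691022·(0.56778628 − 0.60381411·0.82317601) = 9.174471

x=151.221466 y=9.174471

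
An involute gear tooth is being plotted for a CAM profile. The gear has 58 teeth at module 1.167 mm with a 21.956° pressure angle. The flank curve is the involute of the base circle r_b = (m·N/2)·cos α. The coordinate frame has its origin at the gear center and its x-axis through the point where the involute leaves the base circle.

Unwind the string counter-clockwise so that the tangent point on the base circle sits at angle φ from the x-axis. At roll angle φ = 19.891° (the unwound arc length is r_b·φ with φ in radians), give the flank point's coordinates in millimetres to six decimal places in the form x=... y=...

x=33.223302 y=0.432521

pitch radius r_p = m·N/2 = 1.167·58/2 = 33.843000
base radius r_b = r_p·cos α = 33.843000·cos 21.956° = 31.388410
roll angle φ = 19.891° = 0.34716344 rad
x = r_b·(cos φ + φ·sin φ) = 31.388410·(0.94034158 + 0.34716344·0.34023185) = 33.223302
y = r_b·(sin φ − φ·cos φ) = 31.388410·(0.34023185 − 0.34716344·0.94034158) = 0.432521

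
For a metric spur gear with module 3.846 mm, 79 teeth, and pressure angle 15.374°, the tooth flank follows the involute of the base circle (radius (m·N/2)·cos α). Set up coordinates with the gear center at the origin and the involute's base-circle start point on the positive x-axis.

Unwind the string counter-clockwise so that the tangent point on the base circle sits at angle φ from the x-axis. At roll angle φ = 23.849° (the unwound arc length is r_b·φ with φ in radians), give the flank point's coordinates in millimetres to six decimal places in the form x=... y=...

x=158.625933 y=3.460658

pitch radius r_p = m·N/2 = 3.846·79/2 = 151.917000
base radius r_b = r_p·cos α = 151.917000·cos 15.374° = 146.480773
roll angle φ = 23.849° = 0.41624357 rad
x = r_b·(cos φ + φ·sin φ) = 146.480773·(0.91461422 + 0.41624357·0.40432763) = 158.625933
y = r_b·(sin φ − φ·cos φ) = 146.480773·(0.40432763 − 0.41624357·0.91461422) = 3.460658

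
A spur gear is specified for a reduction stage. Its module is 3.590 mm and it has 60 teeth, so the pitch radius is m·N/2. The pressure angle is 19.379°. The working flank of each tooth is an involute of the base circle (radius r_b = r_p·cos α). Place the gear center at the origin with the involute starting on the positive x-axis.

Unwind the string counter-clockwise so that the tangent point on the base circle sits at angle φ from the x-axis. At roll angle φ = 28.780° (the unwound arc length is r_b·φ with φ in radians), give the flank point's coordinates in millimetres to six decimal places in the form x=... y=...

pitch radius r_p = m·N/2 = 3.590·60/2 = 107.700000
base radius r_b = r_p·cos α = 107.700000·cos 19.379° = 101.598185
roll angle φ = 28.780° = 0.50230576 rad
x = r_b·(cos φ + φ·sin φ) = 101.598185·(0.87647479 + 0.50230576·0.48144776) = 113.618142
y = r_b·(sin φ − φ·cos φ) = 101.598185·(0.48144776 − 0.50230576·0.87647479) = 4.184770

x=113.618142 y=4.184770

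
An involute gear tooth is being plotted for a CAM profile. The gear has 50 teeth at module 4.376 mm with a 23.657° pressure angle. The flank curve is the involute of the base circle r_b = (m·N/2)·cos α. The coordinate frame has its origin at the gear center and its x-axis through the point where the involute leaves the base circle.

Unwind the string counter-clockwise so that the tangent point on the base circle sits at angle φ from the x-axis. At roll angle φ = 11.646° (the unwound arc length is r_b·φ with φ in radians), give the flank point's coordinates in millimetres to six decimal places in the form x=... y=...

pitch radius r_p = m·N/2 = 4.376·50/2 = 109.400000
base radius r_b = r_p·cos α = 109.400000·cos 23.657° = 100.206461
roll angle φ = 11.646° = 0.20326104 rad
x = r_b·(cos φ + φ·sin φ) = 100.206461·(0.97941350 + 0.20326104·0.20186431) = 102.255147
y = r_b·(sin φ − φ·cos φ) = 100.206461·(0.20186431 − 0.20326104·0.97941350) = 0.279345

x=102.255147 y=0.279345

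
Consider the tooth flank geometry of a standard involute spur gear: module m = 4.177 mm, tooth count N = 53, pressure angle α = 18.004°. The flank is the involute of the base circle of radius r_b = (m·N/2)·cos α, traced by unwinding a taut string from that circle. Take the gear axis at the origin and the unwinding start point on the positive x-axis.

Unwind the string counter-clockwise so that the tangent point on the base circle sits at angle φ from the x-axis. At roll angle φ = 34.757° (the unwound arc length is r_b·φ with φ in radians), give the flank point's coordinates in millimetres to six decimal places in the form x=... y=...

x=122.894079 y=7.548799

pitch radius r_p = m·N/2 = 4.177·53/2 = 110.690500
base radius r_b = r_p·cos α = 110.690500·cos 18.004° = 105.270533
roll angle φ = 34.757° = 0.60662409 rad
x = r_b·(cos φ + φ·sin φ) = 105.270533·(0.82157729 + 0.60662409·0.57009714) = 122.894079
y = r_b·(sin φ − φ·cos φ) = 105.270533·(0.57009714 − 0.60662409·0.82157729) = 7.548799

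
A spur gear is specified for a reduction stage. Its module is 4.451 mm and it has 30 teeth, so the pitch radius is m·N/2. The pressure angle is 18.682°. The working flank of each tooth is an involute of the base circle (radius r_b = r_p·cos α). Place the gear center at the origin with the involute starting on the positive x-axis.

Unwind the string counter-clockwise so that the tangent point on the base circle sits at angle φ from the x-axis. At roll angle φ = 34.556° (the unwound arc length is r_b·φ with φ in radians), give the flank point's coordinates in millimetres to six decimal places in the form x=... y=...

x=73.725160 y=4.459049

pitch radius r_p = m·N/2 = 4.451·30/2 = 66.765000
base radius r_b = r_p·cos α = 66.765000·cos 18.682° = 63.247216
roll angle φ = 34.556° = 0.60311598 rad
x = r_b·(cos φ + φ·sin φ) = 63.247216·(0.82357220 + 0.60311598·0.56721145) = 73.725160
y = r_b·(sin φ − φ·cos φ) = 63.247216·(0.56721145 − 0.60311598·0.82357220) = 4.459049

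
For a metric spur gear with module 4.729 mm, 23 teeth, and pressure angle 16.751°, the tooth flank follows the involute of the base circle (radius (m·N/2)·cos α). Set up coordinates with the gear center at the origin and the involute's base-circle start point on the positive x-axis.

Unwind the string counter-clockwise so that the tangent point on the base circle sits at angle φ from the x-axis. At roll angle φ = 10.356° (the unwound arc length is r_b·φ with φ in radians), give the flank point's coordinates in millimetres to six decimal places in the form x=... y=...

pitch radius r_p = m·N/2 = 4.729·23/2 = 54.383500
base radius r_b = r_p·cos α = 54.383500·cos 16.751° = 52.075809
roll angle φ = 10.356° = 0.18074630 rad
x = r_b·(cos φ + φ·sin φ) = 52.075809·(0.98370981 + 0.18074630·0.17976376) = 52.919512
y = r_b·(sin φ − φ·cos φ) = 52.075809·(0.17976376 − 0.18074630·0.98370981) = 0.102165

x=52.919512 y=0.102165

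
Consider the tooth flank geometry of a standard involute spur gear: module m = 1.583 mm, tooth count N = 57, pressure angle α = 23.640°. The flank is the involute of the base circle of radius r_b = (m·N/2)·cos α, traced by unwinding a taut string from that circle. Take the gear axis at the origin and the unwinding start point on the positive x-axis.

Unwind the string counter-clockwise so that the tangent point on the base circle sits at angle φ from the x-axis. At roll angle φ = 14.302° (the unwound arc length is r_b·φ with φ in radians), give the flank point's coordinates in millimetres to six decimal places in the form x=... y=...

pitch radius r_p = m·N/2 = 1.583·57/2 = 45.115500
base radius r_b = r_p·cos α = 45.115500·cos 23.640° = 41.329543
roll angle φ = 14.302° = 0.24961699 rad
x = r_b·(cos φ + φ·sin φ) = 41.329543·(0.96900711 + 0.24961699·0.24703284) = 42.597149
y = r_b·(sin φ − φ·cos φ) = 41.329543·(0.24703284 − 0.24961699·0.96900711) = 0.212938

x=42.597149 y=0.212938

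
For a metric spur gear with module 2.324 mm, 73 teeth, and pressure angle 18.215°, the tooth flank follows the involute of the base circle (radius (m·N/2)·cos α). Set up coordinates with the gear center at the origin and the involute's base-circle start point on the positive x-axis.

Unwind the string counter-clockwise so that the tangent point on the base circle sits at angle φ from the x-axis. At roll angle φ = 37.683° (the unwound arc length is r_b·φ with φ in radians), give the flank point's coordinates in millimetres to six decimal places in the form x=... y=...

pitch radius r_p = m·N/2 = 2.324·73/2 = 84.826000
base radius r_b = r_p·cos α = 84.826000·cos 18.215° = 80.575390
roll angle φ = 37.683° = 0.65769242 rad
x = r_b·(cos φ + φ·sin φ) = 80.575390·(0.79140494 + 0.65769242·0.61129225) = 96.162476
y = r_b·(sin φ − φ·cos φ) = 80.575390·(0.61129225 − 0.65769242·0.79140494) = 7.315538

x=96.162476 y=7.315538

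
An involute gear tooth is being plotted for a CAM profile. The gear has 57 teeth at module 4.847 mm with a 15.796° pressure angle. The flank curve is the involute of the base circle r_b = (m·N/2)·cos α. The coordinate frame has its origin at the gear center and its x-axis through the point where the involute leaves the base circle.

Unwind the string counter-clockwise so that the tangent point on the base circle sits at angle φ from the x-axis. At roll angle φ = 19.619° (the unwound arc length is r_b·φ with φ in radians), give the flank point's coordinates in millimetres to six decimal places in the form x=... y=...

pitch radius r_p = m·N/2 = 4.847·57/2 = 138.139500
base radius r_b = r_p·cos α = 138.139500·cos 15.796° = 132.922938
roll angle φ = 19.619° = 0.34241615 rad
x = r_b·(cos φ + φ·sin φ) = 132.922938·(0.94194616 + 0.34241615·0.33576395) = 140.488534
y = r_b·(sin φ − φ·cos φ) = 132.922938·(0.33576395 − 0.34241615·0.94194616) = 1.758089

x=140.488534 y=1.758089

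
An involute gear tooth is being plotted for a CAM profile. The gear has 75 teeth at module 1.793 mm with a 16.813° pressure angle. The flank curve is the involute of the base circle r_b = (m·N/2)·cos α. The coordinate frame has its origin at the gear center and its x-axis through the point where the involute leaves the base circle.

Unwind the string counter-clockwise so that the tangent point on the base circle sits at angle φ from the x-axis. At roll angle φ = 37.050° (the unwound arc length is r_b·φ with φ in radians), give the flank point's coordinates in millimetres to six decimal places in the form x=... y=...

x=76.445707 y=5.562171

pitch radius r_p = m·N/2 = 1.793·75/2 = 67.237500
base radius r_b = r_p·cos α = 67.237500·cos 16.813° = 64.363359
roll angle φ = 37.050° = 0.64664449 rad
x = r_b·(cos φ + φ·sin φ) = 64.363359·(0.79811002 + 0.64664449·0.60251173) = 76.445707
y = r_b·(sin φ − φ·cos φ) = 64.363359·(0.60251173 − 0.64664449·0.79811002) = 5.562171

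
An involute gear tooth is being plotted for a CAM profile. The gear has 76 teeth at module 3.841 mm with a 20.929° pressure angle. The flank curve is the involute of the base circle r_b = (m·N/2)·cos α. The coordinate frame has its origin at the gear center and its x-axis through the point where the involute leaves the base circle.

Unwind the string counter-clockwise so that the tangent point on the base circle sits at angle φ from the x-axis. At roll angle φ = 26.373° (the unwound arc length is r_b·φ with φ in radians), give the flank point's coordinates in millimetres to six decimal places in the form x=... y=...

x=150.014310 y=4.338562

pitch radius r_p = m·N/2 = 3.841·76/2 = 145.958000
base radius r_b = r_p·cos α = 145.958000·cos 20.929° = 136.328245
roll angle φ = 26.373° = 0.46029568 rad
x = r_b·(cos φ + φ·sin φ) = 136.328245·(0.89592119 + 0.46029568·0.44421304) = 150.014310
y = r_b·(sin φ − φ·cos φ) = 136.328245·(0.44421304 − 0.46029568·0.89592119) = 4.338562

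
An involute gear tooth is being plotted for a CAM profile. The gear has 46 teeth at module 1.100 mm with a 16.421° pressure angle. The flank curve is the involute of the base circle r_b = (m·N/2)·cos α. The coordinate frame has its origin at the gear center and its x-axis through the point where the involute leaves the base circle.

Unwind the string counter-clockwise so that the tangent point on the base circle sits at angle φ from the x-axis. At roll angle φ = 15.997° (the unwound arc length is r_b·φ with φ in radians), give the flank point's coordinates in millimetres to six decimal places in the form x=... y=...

pitch radius r_p = m·N/2 = 1.100·46/2 = 25.300000
base radius r_b = r_p·cos α = 25.300000·cos 16.421° = 24.268024
roll angle φ = 15.997° = 0.27920032 rad
x = r_b·(cos φ + φ·sin φ) = 24.268024·(0.96127613 + 0.27920032·0.27558702) = 25.195550
y = r_b·(sin φ − φ·cos φ) = 24.268024·(0.27558702 − 0.27920032·0.96127613) = 0.174691

x=25.195550 y=0.174691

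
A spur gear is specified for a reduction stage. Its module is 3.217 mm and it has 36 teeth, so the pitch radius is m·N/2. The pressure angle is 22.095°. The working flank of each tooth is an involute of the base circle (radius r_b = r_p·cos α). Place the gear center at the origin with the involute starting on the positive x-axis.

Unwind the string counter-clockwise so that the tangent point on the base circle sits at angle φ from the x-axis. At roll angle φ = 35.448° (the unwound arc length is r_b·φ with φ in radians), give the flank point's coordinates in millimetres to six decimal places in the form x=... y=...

x=62.960024 y=4.075383

pitch radius r_p = m·N/2 = 3.217·36/2 = 57.906000
base radius r_b = r_p·cos α = 57.906000·cos 22.095° = 53.653468
roll angle φ = 35.448° = 0.61868431 rad
x = r_b·(cos φ + φ·sin φ) = 53.653468·(0.81464221 + 0.61868431·0.57996385) = 62.960024
y = r_b·(sin φ − φ·cos φ) = 53.653468·(0.57996385 − 0.61868431·0.81464221) = 4.075383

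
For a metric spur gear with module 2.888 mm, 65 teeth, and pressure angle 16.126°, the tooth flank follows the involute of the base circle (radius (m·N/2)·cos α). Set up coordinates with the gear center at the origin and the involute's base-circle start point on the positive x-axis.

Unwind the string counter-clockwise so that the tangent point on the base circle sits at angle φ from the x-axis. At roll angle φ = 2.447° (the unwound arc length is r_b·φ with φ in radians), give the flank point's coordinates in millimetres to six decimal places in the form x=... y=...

pitch radius r_p = m·N/2 = 2.888·65/2 = 93.860000
base radius r_b = r_p·cos α = 93.860000·cos 16.126° = 90.166911
roll angle φ = 2.447° = 0.04270821 rad
x = r_b·(cos φ + φ·sin φ) = 90.166911·(0.99908814 + 0.04270821·0.04269522) = 90.249105
y = r_b·(sin φ − φ·cos φ) = 90.166911·(0.04269522 − 0.04270821·0.99908814) = 0.002341

x=90.249105 y=0.002341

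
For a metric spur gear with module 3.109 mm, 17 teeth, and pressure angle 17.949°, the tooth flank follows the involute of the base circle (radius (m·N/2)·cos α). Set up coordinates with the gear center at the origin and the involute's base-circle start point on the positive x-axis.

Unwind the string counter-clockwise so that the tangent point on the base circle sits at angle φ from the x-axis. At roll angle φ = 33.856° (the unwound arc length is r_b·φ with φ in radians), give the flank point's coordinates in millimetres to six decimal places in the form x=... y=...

x=29.153621 y=1.669356

pitch radius r_p = m·N/2 = 3.109·17/2 = 26.426500
base radius r_b = r_p·cos α = 26.426500·cos 17.949° = 25.140354
roll angle φ = 33.856° = 0.59089867 rad
x = r_b·(cos φ + φ·sin φ) = 25.140354·(0.83044036 + 0.59089867·0.55710754) = 29.153621
y = r_b·(sin φ − φ·cos φ) = 25.140354·(0.55710754 − 0.59089867·0.83044036) = 1.669356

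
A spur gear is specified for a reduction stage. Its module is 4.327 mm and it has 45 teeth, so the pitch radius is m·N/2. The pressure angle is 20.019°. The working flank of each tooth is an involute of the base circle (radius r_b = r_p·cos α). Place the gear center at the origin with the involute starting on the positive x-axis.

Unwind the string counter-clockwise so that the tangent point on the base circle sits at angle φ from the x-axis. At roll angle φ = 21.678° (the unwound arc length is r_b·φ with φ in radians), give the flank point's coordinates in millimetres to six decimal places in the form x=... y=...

x=97.789975 y=1.627952

pitch radius r_p = m·N/2 = 4.327·45/2 = 97.357500
base radius r_b = r_p·cos α = 97.357500·cos 20.019° = 91.475077
roll angle φ = 21.678° = 0.37835248 rad
x = r_b·(cos φ + φ·sin φ) = 91.475077·(0.92927448 + 0.37835248·0.36938997) = 97.789975
y = r_b·(sin φ − φ·cos φ) = 91.475077·(0.36938997 − 0.37835248·0.92927448) = 1.627952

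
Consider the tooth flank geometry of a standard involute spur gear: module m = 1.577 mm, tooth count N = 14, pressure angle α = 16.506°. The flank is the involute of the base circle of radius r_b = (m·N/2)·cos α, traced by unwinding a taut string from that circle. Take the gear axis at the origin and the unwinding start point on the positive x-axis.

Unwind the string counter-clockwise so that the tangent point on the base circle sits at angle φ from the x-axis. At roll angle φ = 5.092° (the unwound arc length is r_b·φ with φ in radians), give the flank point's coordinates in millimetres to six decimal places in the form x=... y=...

pitch radius r_p = m·N/2 = 1.577·14/2 = 11.039000
base radius r_b = r_p·cos α = 11.039000·cos 16.506° = 10.584083
roll angle φ = 5.092° = 0.08887217 rad
x = r_b·(cos φ + φ·sin φ) = 10.584083·(0.99605347 + 0.08887217·0.08875522) = 10.625798
y = r_b·(sin φ − φ·cos φ) = 10.584083·(0.08875522 − 0.08887217·0.99605347) = 0.002474

x=10.625798 y=0.002474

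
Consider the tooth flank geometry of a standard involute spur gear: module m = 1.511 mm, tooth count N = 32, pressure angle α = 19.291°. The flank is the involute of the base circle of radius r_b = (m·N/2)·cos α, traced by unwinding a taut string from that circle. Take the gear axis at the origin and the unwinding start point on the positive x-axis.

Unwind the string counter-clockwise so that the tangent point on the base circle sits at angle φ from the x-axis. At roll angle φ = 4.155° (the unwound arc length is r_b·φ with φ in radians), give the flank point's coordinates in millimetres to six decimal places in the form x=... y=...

pitch radius r_p = m·N/2 = 1.511·32/2 = 24.176000
base radius r_b = r_p·cos α = 24.176000·cos 19.291° = 22.818587
roll angle φ = 4.155° = 0.07251843 rad
x = r_b·(cos φ + φ·sin φ) = 22.818587·(0.99737169 + 0.07251843·0.07245489) = 22.878508
y = r_b·(sin φ − φ·cos φ) = 22.818587·(0.07245489 − 0.07251843·0.99737169) = 0.002899

x=22.878508 y=0.002899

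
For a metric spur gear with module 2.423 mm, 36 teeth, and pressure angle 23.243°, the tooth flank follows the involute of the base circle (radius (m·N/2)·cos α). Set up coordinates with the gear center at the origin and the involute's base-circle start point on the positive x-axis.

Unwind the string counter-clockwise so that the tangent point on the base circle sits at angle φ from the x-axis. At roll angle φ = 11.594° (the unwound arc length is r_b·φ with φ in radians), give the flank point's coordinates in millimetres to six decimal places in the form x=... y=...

pitch radius r_p = m·N/2 = 2.423·36/2 = 43.614000
base radius r_b = r_p·cos α = 43.614000·cos 23.243° = 40.074263
roll angle φ = 11.594° = 0.20235347 rad
x = r_b·(cos φ + φ·sin φ) = 40.074263·(0.97959630 + 0.20235347·0.20097534) = 40.886342
y = r_b·(sin φ − φ·cos φ) = 40.074263·(0.20097534 − 0.20235347·0.97959630) = 0.110229

x=40.886342 y=0.110229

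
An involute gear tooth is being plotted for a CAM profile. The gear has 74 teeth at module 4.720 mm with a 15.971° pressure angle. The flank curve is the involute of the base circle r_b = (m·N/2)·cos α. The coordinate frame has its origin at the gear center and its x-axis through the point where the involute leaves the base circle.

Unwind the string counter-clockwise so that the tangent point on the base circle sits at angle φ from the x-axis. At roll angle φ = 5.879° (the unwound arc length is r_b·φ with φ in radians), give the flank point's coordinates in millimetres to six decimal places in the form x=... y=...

x=168.780613 y=0.060397

pitch radius r_p = m·N/2 = 4.720·74/2 = 174.640000
base radius r_b = r_p·cos α = 174.640000·cos 15.971° = 167.899086
roll angle φ = 5.879° = 0.10260791 rad
x = r_b·(cos φ + φ·sin φ) = 167.899086·(0.99474043 + 0.10260791·0.10242795) = 168.780613
y = r_b·(sin φ − φ·cos φ) = 167.899086·(0.10242795 − 0.10260791·0.99474043) = 0.060397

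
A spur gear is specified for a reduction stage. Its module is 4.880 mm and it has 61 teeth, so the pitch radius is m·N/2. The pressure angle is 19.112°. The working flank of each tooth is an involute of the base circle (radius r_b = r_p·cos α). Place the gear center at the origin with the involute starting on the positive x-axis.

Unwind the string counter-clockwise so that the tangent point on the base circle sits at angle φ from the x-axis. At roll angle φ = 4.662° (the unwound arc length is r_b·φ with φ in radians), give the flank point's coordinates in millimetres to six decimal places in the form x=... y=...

pitch radius r_p = m·N/2 = 4.880·61/2 = 148.840000
base radius r_b = r_p·cos α = 148.840000·cos 19.112° = 140.635993
roll angle φ = 4.662° = 0.08136725 rad
x = r_b·(cos φ + φ·sin φ) = 140.635993·(0.99669151 + 0.08136725·0.08127750) = 141.100772
y = r_b·(sin φ − φ·cos φ) = 140.635993·(0.08127750 − 0.08136725·0.99669151) = 0.025237

x=141.100772 y=0.025237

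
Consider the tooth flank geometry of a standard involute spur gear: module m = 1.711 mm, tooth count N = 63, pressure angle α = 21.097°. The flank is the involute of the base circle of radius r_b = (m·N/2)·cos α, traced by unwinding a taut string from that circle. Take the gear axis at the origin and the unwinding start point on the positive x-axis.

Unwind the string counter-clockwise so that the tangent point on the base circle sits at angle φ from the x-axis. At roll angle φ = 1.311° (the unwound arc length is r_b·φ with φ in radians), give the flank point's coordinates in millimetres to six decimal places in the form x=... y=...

x=50.297107 y=0.000201

pitch radius r_p = m·N/2 = 1.711·63/2 = 53.896500
base radius r_b = r_p·cos α = 53.896500·cos 21.097° = 50.283946
roll angle φ = 1.311° = 0.02288127 rad
x = r_b·(cos φ + φ·sin φ) = 50.283946·(0.99973824 + 0.02288127·0.02287927) = 50.297107
y = r_b·(sin φ − φ·cos φ) = 50.283946·(0.02287927 − 0.02288127·0.99973824) = 0.000201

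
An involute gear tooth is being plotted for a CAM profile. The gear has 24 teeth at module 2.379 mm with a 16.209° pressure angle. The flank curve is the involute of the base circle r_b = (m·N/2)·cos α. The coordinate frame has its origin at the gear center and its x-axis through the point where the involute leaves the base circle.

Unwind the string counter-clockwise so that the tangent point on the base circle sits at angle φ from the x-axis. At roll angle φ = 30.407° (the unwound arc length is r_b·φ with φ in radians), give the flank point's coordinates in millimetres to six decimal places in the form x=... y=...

x=31.006016 y=1.327731

pitch radius r_p = m·N/2 = 2.379·24/2 = 28.548000
base radius r_b = r_p·cos α = 28.548000·cos 16.209° = 27.413213
roll angle φ = 30.407° = 0.53070227 rad
x = r_b·(cos φ + φ·sin φ) = 27.413213·(0.86245184 + 0.53070227·0.50613914) = 31.006016
y = r_b·(sin φ − φ·cos φ) = 27.413213·(0.50613914 − 0.53070227·0.86245184) = 1.327731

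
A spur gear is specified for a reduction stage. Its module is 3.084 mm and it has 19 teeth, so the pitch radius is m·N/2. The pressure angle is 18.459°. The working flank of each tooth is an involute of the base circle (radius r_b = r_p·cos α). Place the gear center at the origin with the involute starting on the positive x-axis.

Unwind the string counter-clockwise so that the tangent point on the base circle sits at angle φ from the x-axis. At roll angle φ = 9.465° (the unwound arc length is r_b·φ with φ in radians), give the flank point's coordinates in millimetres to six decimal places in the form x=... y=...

x=28.167245 y=0.041647

pitch radius r_p = m·N/2 = 3.084·19/2 = 29.298000
base radius r_b = r_p·cos α = 29.298000·cos 18.459° = 27.790632
roll angle φ = 9.465° = 0.16519541 rad
x = r_b·(cos φ + φ·sin φ) = 27.790632·(0.98638624 + 0.16519541·0.16444509) = 28.167245
y = r_b·(sin φ − φ·cos φ) = 27.790632·(0.16444509 − 0.16519541·0.98638624) = 0.041647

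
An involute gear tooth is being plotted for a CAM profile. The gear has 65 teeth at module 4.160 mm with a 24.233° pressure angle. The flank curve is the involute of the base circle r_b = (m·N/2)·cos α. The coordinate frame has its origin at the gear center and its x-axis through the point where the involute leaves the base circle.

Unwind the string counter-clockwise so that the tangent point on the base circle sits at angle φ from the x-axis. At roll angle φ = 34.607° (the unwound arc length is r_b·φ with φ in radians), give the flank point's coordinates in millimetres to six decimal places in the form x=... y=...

pitch radius r_p = m·N/2 = 4.160·65/2 = 135.200000
base radius r_b = r_p·cos α = 135.200000·cos 24.233° = 123.286699
roll angle φ = 34.607° = 0.60400609 rad
x = r_b·(cos φ + φ·sin φ) = 123.286699·(0.82306699 + 0.60400609·0.56794431) = 143.765705
y = r_b·(sin φ − φ·cos φ) = 123.286699·(0.56794431 − 0.60400609·0.82306699) = 8.729540

x=143.765705 y=8.729540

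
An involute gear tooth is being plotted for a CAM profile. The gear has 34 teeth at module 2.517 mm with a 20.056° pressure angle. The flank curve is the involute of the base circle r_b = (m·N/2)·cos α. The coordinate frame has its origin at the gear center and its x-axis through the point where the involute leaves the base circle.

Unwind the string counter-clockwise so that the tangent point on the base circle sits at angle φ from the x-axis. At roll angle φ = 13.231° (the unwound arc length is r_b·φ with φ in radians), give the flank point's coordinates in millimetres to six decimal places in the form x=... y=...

x=41.251640 y=0.164110

pitch radius r_p = m·N/2 = 2.517·34/2 = 42.789000
base radius r_b = r_p·cos α = 42.789000·cos 20.056° = 40.194185
roll angle φ = 13.231° = 0.23092451 rad
x = r_b·(cos φ + φ·sin φ) = 40.194185·(0.97345521 + 0.23092451·0.22887759) = 41.251640
y = r_b·(sin φ − φ·cos φ) = 40.194185·(0.22887759 − 0.23092451·0.97345521) = 0.164110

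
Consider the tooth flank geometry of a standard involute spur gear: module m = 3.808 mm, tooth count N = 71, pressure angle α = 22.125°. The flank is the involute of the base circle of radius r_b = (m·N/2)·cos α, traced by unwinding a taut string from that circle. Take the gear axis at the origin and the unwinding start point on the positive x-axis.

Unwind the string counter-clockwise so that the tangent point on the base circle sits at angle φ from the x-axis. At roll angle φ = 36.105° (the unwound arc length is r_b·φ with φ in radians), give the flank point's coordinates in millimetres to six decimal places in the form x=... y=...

pitch radius r_p = m·N/2 = 3.808·71/2 = 135.184000
base radius r_b = r_p·cos α = 135.184000·cos 22.125° = 125.229643
roll angle φ = 36.105° = 0.63015113 rad
x = r_b·(cos φ + φ·sin φ) = 125.229643·(0.80793846 + 0.63015113·0.58926687) = 147.679015
y = r_b·(sin φ − φ·cos φ) = 125.229643·(0.58926687 − 0.63015113·0.80793846) = 10.036346

x=147.679015 y=10.036346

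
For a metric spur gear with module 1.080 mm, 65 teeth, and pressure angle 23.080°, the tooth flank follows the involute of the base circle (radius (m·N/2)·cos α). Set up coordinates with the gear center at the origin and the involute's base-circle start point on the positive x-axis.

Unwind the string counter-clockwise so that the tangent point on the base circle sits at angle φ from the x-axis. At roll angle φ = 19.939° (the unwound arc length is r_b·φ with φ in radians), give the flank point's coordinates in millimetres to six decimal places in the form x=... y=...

pitch radius r_p = m·N/2 = 1.080·65/2 = 35.100000
base radius r_b = r_p·cos α = 35.100000·cos 23.080° = 32.290540
roll angle φ = 19.939° = 0.34800120 rad
x = r_b·(cos φ + φ·sin φ) = 32.290540·(0.94005622 + 0.34800120·0.34101951) = 34.187009
y = r_b·(sin φ − φ·cos φ) = 32.290540·(0.34101951 − 0.34800120·0.94005622) = 0.448154

x=34.187009 y=0.448154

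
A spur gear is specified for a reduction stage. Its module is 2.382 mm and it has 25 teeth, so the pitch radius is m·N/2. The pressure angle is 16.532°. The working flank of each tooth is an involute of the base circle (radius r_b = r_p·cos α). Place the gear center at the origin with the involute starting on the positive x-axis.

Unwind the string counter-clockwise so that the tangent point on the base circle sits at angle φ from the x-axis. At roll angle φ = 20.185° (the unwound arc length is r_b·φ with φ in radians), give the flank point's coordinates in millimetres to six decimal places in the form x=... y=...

x=30.260876 y=0.410879

pitch radius r_p = m·N/2 = 2.382·25/2 = 29.775000
base radius r_b = r_p·cos α = 29.775000·cos 16.532° = 28.544130
roll angle φ = 20.185° = 0.35229471 rad
x = r_b·(cos φ + φ·sin φ) = 28.544130·(0.93858339 + 0.35229471·0.34505249) = 30.260876
y = r_b·(sin φ − φ·cos φ) = 28.544130·(0.34505249 − 0.35229471·0.93858339) = 0.410879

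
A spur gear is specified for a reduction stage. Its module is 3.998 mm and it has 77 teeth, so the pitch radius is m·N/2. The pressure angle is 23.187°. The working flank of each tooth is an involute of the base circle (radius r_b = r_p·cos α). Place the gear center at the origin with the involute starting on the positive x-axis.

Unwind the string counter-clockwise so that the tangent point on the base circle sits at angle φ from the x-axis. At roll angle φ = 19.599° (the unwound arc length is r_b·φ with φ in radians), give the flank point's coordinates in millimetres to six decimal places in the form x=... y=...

pitch radius r_p = m·N/2 = 3.998·77/2 = 153.923000
base radius r_b = r_p·cos α = 153.923000·cos 23.187° = 141.489823
roll angle φ = 19.599° = 0.34206708 rad
x = r_b·(cos φ + φ·sin φ) = 141.489823·(0.94206331 + 0.34206708·0.33543513) = 149.527099
y = r_b·(sin φ − φ·cos φ) = 141.489823·(0.33543513 − 0.34206708·0.94206331) = 1.865725

x=149.527099 y=1.865725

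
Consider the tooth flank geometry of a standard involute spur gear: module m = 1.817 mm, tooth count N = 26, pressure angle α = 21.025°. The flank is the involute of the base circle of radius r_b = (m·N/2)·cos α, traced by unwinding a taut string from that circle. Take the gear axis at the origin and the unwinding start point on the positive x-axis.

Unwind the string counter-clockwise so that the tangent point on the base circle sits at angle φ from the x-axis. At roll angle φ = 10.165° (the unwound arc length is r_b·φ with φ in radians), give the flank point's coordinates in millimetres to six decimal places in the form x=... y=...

x=22.392672 y=0.040911

pitch radius r_p = m·N/2 = 1.817·26/2 = 23.621000
base radius r_b = r_p·cos α = 23.621000·cos 21.025° = 22.048408
roll angle φ = 10.165° = 0.17741272 rad
x = r_b·(cos φ + φ·sin φ) = 22.048408·(0.98430360 + 0.17741272·0.17648350) = 22.392672
y = r_b·(sin φ − φ·cos φ) = 22.048408·(0.17648350 − 0.17741272·0.98430360) = 0.040911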